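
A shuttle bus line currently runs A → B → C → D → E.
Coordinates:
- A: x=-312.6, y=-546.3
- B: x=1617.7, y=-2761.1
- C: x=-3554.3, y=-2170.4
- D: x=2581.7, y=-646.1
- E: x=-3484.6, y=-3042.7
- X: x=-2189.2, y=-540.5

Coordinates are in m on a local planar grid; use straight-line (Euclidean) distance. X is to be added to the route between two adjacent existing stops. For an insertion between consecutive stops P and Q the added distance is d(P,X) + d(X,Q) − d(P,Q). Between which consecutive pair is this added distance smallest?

between C and D

Added distance for inserting X between each consecutive pair:
A–B: 3345.9 m
B–C: 1327.6 m
C–D: 575.6 m
D–E: 1067.2 m
Smallest added distance is 575.6 m, inserting between C and D.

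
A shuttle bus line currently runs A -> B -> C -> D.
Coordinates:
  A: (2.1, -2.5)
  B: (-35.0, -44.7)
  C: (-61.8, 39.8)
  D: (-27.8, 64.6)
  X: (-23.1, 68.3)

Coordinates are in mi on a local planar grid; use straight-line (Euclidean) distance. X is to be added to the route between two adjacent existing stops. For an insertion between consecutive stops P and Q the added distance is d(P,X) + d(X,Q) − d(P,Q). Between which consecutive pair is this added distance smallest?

Added distance for inserting X between each consecutive pair:
A–B: 132.6 mi
B–C: 73.0 mi
C–D: 12.0 mi
Smallest added distance is 12.0 mi, inserting between C and D.

between C and D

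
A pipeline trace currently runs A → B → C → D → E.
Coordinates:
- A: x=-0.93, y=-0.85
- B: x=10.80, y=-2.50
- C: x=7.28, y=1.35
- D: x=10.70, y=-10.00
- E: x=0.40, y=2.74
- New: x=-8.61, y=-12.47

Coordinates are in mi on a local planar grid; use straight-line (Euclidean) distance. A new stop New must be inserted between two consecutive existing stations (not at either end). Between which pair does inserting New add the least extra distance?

between D and E

Added distance for inserting New between each consecutive pair:
A–B: 23.9 mi
B–C: 37.7 mi
C–D: 28.7 mi
D–E: 20.8 mi
Smallest added distance is 20.8 mi, inserting between D and E.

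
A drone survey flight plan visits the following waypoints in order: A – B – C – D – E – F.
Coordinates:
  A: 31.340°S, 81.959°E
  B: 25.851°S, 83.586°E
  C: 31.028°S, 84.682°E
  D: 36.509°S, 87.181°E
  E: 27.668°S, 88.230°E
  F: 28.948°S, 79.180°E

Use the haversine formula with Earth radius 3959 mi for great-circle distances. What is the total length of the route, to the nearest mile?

2332 mi

Leg distances:
A→B: 391.9 mi  (cumulative 391.9 mi)
B→C: 363.9 mi  (cumulative 755.7 mi)
C→D: 405.0 mi  (cumulative 1160.7 mi)
D→E: 614.0 mi  (cumulative 1774.7 mi)
E→F: 557.5 mi  (cumulative 2332.1 mi)
Total route length ≈ 2332 mi.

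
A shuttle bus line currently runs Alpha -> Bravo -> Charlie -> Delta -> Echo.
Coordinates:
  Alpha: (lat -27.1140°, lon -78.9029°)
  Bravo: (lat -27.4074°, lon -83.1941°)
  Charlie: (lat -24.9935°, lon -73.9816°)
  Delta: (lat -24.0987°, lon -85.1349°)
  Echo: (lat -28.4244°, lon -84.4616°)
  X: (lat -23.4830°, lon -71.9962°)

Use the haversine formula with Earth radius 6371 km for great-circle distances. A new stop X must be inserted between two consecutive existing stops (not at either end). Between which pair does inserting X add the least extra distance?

between Charlie and Delta

Added distance for inserting X between each consecutive pair:
Alpha–Bravo: 1583.0 km
Bravo–Charlie: 510.4 km
Charlie–Delta: 468.1 km
Delta–Echo: 2213.4 km
Smallest added distance is 468.1 km, inserting between Charlie and Delta.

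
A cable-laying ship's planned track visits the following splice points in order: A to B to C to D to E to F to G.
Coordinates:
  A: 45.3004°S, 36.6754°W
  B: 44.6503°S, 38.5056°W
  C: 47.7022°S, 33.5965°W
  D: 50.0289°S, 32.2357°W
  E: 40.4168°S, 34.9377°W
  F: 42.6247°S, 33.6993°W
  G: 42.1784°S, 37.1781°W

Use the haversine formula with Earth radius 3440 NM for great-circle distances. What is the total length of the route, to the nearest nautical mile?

Leg distances:
A→B: 87.0 NM  (cumulative 87.0 NM)
B→C: 274.2 NM  (cumulative 361.2 NM)
C→D: 149.7 NM  (cumulative 510.8 NM)
D→E: 588.2 NM  (cumulative 1099.0 NM)
E→F: 143.8 NM  (cumulative 1242.8 NM)
F→G: 156.5 NM  (cumulative 1399.3 NM)
Total route length ≈ 1399 NM.

1399 NM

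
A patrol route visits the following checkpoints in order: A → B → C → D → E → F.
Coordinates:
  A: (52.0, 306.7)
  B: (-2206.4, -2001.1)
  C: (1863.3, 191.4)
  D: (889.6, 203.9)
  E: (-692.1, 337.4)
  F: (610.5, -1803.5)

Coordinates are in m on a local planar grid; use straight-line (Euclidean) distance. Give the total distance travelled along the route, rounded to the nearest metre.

Leg distances:
A→B: 3229.0 m  (cumulative 3229.0 m)
B→C: 4622.7 m  (cumulative 7851.7 m)
C→D: 973.8 m  (cumulative 8825.5 m)
D→E: 1587.3 m  (cumulative 10412.8 m)
E→F: 2506.0 m  (cumulative 12918.8 m)
Total route length ≈ 12919 m.

12919 m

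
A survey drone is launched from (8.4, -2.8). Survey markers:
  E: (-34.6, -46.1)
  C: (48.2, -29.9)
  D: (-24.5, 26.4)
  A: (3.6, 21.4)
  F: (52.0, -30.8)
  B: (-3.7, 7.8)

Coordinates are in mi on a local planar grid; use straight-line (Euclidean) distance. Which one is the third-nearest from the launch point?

D

Distances from the launch point ((8.4, -2.8)):
B: 16.1 mi
A: 24.7 mi
D: 44.0 mi
C: 48.2 mi
F: 51.8 mi
E: 61.0 mi
The third-nearest is D at 44.0 mi.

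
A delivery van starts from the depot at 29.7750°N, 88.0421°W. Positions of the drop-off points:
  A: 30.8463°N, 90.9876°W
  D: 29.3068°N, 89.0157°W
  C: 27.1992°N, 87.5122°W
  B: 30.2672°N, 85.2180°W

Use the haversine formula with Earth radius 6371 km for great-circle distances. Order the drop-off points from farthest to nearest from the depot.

A, C, B, D

Distances from the depot:
A 30.8463°N, 90.9876°W: 306.8 km
C 27.1992°N, 87.5122°W: 291.1 km
B 30.2672°N, 85.2180°W: 277.3 km
D 29.3068°N, 89.0157°W: 107.6 km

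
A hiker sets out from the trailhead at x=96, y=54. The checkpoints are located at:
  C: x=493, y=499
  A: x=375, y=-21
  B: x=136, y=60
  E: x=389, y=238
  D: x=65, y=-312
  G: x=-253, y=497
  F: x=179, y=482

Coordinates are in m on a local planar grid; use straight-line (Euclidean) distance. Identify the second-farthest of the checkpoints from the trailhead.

G

Distance to each, sorted:
C: 596.4 m
G: 564.0 m
F: 436.0 m
D: 367.3 m
E: 346.0 m
A: 288.9 m
B: 40.4 m
The second-farthest is G at 564.0 m.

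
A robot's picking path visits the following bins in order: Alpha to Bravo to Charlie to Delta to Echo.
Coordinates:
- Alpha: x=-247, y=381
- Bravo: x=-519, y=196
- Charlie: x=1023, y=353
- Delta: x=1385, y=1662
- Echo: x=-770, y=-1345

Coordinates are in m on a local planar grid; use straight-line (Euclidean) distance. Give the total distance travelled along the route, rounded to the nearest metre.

Leg distances:
Alpha→Bravo: 329.0 m  (cumulative 329.0 m)
Bravo→Charlie: 1550.0 m  (cumulative 1878.9 m)
Charlie→Delta: 1358.1 m  (cumulative 3237.1 m)
Delta→Echo: 3699.5 m  (cumulative 6936.5 m)
Total route length ≈ 6937 m.

6937 m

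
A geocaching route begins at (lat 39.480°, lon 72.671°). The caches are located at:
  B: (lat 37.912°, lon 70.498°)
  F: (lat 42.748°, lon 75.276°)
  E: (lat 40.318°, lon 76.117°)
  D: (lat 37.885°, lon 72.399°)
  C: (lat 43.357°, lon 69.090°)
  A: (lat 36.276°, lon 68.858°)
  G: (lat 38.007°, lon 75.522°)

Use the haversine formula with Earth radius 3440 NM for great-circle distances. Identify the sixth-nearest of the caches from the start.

A

Distance to each, sorted:
D: 96.6 NM
B: 138.7 NM
G: 160.1 NM
E: 166.5 NM
F: 228.8 NM
A: 263.9 NM
C: 283.1 NM
The sixth-nearest is A at 263.9 NM.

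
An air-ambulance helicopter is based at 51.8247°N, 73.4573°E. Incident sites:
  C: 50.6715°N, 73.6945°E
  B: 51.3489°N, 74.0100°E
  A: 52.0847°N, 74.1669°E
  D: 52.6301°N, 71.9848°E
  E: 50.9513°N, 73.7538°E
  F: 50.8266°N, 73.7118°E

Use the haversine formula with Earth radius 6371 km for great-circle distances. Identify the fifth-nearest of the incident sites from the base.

C

Distance to each, sorted:
A: 56.6 km
B: 65.2 km
E: 99.3 km
F: 112.4 km
C: 129.3 km
D: 134.5 km
The fifth-nearest is C at 129.3 km.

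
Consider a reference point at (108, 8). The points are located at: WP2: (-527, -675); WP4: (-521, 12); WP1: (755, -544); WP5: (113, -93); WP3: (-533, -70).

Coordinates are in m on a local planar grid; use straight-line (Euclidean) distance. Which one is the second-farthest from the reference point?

WP1

Distances from the reference point ((108, 8)):
WP2: 932.6 m
WP1: 850.5 m
WP3: 645.7 m
WP4: 629.0 m
WP5: 101.1 m
The second-farthest is WP1 at 850.5 m.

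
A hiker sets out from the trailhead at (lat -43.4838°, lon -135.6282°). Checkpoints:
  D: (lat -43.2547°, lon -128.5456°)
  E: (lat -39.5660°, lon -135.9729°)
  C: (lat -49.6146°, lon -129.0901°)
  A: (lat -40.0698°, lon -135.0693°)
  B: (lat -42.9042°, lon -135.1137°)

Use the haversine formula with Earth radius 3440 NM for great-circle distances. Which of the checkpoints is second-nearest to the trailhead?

Distances from the trailhead ((lat -43.4838°, lon -135.6282°)):
B: 41.4 NM
A: 206.5 NM
E: 235.7 NM
D: 309.3 NM
C: 456.1 NM
The second-nearest is A at 206.5 NM.

A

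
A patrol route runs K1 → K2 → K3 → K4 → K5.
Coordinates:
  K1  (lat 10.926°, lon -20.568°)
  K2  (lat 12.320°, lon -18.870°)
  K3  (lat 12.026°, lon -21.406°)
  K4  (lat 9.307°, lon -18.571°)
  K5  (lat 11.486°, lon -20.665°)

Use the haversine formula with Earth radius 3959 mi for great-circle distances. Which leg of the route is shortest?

Leg distances:
K1→K2: 149.9 mi
K2→K3: 172.5 mi
K3→K4: 269.0 mi
K4→K5: 207.2 mi
The shortest leg is K1–K2 at 149.9 mi.

K1–K2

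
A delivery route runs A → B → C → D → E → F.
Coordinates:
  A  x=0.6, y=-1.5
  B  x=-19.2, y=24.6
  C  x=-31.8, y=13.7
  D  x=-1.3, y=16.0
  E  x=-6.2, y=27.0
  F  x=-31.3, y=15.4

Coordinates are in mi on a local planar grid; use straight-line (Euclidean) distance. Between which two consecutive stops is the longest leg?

A–B

Leg distances:
A→B: 32.8 mi
B→C: 16.7 mi
C→D: 30.6 mi
D→E: 12.0 mi
E→F: 27.7 mi
The longest leg is A–B at 32.8 mi.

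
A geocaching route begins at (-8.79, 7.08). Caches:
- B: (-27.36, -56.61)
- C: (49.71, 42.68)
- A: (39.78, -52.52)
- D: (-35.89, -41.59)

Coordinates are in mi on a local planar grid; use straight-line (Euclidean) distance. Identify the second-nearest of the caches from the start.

Distance to each, sorted:
D: 55.7 mi
B: 66.3 mi
C: 68.5 mi
A: 76.9 mi
The second-nearest is B at 66.3 mi.

B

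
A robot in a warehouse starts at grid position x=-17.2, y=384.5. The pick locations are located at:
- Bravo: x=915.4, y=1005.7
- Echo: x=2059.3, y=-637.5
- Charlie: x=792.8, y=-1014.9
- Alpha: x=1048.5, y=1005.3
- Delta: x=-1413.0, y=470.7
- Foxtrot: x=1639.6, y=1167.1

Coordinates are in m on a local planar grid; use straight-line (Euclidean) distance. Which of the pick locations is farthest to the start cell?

Echo

Distances from the start cell (x=-17.2, y=384.5):
Echo: 2314.4 m
Foxtrot: 1832.3 m
Charlie: 1616.9 m
Delta: 1398.5 m
Alpha: 1233.3 m
Bravo: 1120.5 m
The farthest is Echo at 2314.4 m.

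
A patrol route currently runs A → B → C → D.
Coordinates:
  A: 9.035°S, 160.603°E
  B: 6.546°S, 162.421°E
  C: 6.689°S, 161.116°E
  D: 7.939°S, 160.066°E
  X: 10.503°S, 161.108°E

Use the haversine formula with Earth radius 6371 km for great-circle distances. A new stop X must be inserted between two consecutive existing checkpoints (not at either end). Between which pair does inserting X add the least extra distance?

Added distance for inserting X between each consecutive pair:
A–B: 293.8 km
B–C: 742.2 km
C–D: 550.4 km
Smallest added distance is 293.8 km, inserting between A and B.

between A and B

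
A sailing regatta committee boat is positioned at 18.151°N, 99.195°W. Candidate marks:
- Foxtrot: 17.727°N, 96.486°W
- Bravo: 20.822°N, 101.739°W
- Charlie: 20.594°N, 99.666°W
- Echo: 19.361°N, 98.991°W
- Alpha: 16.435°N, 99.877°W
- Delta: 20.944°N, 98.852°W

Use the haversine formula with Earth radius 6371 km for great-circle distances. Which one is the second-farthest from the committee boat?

Delta

Distances from the committee boat (18.151°N, 99.195°W):
Bravo: 399.1 km
Delta: 312.6 km
Foxtrot: 290.4 km
Charlie: 276.1 km
Alpha: 204.1 km
Echo: 136.2 km
The second-farthest is Delta at 312.6 km.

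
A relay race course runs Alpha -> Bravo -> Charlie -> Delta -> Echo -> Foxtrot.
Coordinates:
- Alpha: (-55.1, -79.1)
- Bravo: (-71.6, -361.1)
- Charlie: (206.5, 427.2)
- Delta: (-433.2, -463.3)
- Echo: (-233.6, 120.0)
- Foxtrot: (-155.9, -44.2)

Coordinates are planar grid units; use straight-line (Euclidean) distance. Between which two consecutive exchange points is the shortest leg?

Echo–Foxtrot

Leg distances:
Alpha→Bravo: 282.5
Bravo→Charlie: 835.9
Charlie→Delta: 1096.5
Delta→Echo: 616.5
Echo→Foxtrot: 181.7
The shortest leg is Echo–Foxtrot at 181.7.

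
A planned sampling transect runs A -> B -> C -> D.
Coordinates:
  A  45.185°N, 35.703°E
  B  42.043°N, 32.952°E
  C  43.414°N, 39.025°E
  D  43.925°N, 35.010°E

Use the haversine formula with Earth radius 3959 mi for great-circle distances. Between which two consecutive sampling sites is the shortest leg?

C–D

Leg distances:
A→B: 257.0 mi
B→C: 322.4 mi
C→D: 203.7 mi
The shortest leg is C–D at 203.7 mi.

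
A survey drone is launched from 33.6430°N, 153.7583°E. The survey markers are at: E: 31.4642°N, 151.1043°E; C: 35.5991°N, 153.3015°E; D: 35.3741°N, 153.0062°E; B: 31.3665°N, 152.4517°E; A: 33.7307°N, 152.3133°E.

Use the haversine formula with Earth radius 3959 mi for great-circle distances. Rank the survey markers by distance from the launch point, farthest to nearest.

Distances from the launch point:
E 31.4642°N, 151.1043°E: 215.8 mi
B 31.3665°N, 152.4517°E: 174.8 mi
C 35.5991°N, 153.3015°E: 137.6 mi
D 35.3741°N, 153.0062°E: 127.0 mi
A 33.7307°N, 152.3133°E: 83.3 mi

E, B, C, D, A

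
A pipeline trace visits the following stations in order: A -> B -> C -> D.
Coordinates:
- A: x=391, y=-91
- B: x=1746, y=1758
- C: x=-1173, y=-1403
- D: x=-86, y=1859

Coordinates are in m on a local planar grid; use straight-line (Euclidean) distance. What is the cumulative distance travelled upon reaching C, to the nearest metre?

6595 m

Leg distances:
A→B: 2292.3 m  (cumulative 2292.3 m)
B→C: 4302.6 m  (cumulative 6595.0 m)
Cumulative distance at C ≈ 6595 m.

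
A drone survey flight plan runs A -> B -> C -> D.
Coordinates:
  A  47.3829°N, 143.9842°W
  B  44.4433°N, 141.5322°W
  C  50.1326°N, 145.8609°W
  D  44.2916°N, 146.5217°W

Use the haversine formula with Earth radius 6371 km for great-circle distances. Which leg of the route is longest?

B–C

Leg distances:
A→B: 377.9 km
B→C: 711.6 km
C→D: 651.4 km
The longest leg is B–C at 711.6 km.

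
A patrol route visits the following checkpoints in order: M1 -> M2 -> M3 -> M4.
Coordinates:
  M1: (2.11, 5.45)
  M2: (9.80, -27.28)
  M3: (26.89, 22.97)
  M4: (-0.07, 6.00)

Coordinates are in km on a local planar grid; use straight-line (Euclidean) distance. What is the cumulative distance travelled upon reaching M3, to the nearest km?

Leg distances:
M1→M2: 33.6 km  (cumulative 33.6 km)
M2→M3: 53.1 km  (cumulative 86.7 km)
Cumulative distance at M3 ≈ 87 km.

87 km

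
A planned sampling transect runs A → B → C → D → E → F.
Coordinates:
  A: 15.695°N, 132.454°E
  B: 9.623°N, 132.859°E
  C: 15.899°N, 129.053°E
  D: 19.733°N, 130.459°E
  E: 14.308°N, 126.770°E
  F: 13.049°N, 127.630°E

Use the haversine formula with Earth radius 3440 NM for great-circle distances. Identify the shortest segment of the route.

Leg distances:
A→B: 365.3 NM
B→C: 437.7 NM
C→D: 243.8 NM
D→E: 388.5 NM
E→F: 90.7 NM
The shortest leg is E–F at 90.7 NM.

E–F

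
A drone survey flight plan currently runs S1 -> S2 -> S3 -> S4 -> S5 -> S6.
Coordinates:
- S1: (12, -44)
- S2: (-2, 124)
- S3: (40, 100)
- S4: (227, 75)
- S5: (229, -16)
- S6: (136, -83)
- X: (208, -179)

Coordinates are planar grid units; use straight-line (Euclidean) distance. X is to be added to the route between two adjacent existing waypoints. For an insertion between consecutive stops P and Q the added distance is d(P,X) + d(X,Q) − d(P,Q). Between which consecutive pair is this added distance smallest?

between S5 and S6

Added distance for inserting X between each consecutive pair:
S1–S2: 438.1
S2–S3: 646.0
S3–S4: 391.7
S4–S5: 328.0
S5–S6: 169.7
Smallest added distance is 169.7, inserting between S5 and S6.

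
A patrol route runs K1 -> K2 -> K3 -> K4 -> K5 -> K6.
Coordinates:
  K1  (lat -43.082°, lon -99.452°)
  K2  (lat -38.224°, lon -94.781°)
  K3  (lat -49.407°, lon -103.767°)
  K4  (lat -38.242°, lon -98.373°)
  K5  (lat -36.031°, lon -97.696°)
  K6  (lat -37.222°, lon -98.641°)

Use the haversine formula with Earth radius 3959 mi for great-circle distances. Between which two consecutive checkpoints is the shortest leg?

K5–K6

Leg distances:
K1→K2: 415.3 mi
K2→K3: 891.8 mi
K3→K4: 816.4 mi
K4→K5: 157.3 mi
K5→K6: 97.6 mi
The shortest leg is K5–K6 at 97.6 mi.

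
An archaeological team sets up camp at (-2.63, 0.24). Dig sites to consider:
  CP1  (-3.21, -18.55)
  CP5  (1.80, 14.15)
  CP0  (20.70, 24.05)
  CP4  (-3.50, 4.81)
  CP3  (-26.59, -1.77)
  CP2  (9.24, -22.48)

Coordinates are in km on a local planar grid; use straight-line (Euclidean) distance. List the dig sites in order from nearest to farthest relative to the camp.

CP4, CP5, CP1, CP3, CP2, CP0

Distances from the camp:
CP4 (-3.50, 4.81): 4.7 km
CP5 (1.80, 14.15): 14.6 km
CP1 (-3.21, -18.55): 18.8 km
CP3 (-26.59, -1.77): 24.0 km
CP2 (9.24, -22.48): 25.6 km
CP0 (20.70, 24.05): 33.3 km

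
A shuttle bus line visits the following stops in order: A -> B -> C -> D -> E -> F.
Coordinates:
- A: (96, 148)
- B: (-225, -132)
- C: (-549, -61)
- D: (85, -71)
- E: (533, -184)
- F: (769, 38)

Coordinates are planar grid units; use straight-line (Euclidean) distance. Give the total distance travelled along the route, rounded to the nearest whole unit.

2178

Leg distances:
A→B: 426.0  (cumulative 426.0)
B→C: 331.7  (cumulative 757.6)
C→D: 634.1  (cumulative 1391.7)
D→E: 462.0  (cumulative 1853.8)
E→F: 324.0  (cumulative 2177.8)
Total route length ≈ 2178.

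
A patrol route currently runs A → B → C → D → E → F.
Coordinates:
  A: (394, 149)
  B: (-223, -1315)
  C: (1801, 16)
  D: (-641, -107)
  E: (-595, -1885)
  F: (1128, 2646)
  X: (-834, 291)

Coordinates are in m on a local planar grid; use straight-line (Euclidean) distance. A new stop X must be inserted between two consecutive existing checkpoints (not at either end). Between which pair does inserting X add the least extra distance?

between E and F

Added distance for inserting X between each consecutive pair:
A–B: 1365.8 m
B–C: 1945.2 m
C–D: 646.5 m
D–E: 852.8 m
E–F: 406.7 m
Smallest added distance is 406.7 m, inserting between E and F.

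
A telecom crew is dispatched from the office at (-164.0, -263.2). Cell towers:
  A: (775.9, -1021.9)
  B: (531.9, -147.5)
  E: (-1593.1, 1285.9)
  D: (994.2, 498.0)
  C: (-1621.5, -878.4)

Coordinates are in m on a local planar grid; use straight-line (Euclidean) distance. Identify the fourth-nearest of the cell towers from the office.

C

Distance to each, sorted:
B: 705.5 m
A: 1207.9 m
D: 1385.9 m
C: 1582.0 m
E: 2107.6 m
The fourth-nearest is C at 1582.0 m.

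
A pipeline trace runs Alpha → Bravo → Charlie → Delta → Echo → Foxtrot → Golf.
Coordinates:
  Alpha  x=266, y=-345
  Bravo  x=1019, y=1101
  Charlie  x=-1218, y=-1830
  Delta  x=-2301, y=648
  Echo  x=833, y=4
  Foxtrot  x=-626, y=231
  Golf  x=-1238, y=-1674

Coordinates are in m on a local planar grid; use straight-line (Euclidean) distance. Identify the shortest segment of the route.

Leg distances:
Alpha→Bravo: 1630.3 m
Bravo→Charlie: 3687.1 m
Charlie→Delta: 2704.3 m
Delta→Echo: 3199.5 m
Echo→Foxtrot: 1476.6 m
Foxtrot→Golf: 2000.9 m
The shortest leg is Echo–Foxtrot at 1476.6 m.

Echo–Foxtrot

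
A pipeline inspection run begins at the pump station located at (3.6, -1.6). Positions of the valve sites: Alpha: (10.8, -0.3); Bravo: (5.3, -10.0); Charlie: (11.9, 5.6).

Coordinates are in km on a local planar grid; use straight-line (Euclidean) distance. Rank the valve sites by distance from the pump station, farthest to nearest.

Distances from the pump station:
Charlie (11.9, 5.6): 11.0 km
Bravo (5.3, -10.0): 8.6 km
Alpha (10.8, -0.3): 7.3 km

Charlie, Bravo, Alpha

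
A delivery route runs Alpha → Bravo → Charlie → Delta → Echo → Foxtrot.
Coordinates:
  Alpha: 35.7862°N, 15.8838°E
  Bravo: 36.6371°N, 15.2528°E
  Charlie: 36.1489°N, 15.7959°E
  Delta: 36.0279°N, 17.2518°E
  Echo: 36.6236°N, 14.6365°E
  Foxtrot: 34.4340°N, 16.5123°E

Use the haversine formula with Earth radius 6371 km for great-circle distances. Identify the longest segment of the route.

Leg distances:
Alpha→Bravo: 110.3 km
Bravo→Charlie: 72.9 km
Charlie→Delta: 131.5 km
Delta→Echo: 243.5 km
Echo→Foxtrot: 296.8 km
The longest leg is Echo–Foxtrot at 296.8 km.

Echo–Foxtrot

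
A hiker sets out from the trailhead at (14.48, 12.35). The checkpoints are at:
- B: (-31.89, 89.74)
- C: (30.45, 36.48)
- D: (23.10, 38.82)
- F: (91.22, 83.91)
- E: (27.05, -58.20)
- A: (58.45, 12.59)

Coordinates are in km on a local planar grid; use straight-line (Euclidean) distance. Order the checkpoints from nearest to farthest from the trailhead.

D, C, A, E, B, F

Distance from the trailhead at (14.48, 12.35) to each:
D (23.10, 38.82): 27.8 km
C (30.45, 36.48): 28.9 km
A (58.45, 12.59): 44.0 km
E (27.05, -58.20): 71.7 km
B (-31.89, 89.74): 90.2 km
F (91.22, 83.91): 104.9 km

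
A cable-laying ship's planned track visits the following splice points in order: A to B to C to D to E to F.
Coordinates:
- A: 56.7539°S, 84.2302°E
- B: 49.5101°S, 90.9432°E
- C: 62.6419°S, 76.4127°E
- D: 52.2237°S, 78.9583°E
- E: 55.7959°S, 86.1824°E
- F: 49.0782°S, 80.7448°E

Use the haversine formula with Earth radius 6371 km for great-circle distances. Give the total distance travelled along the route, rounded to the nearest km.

5245 km

Leg distances:
A→B: 920.6 km  (cumulative 920.6 km)
B→C: 1707.3 km  (cumulative 2628.0 km)
C→D: 1168.2 km  (cumulative 3796.2 km)
D→E: 616.4 km  (cumulative 4412.5 km)
E→F: 832.4 km  (cumulative 5244.9 km)
Total route length ≈ 5245 km.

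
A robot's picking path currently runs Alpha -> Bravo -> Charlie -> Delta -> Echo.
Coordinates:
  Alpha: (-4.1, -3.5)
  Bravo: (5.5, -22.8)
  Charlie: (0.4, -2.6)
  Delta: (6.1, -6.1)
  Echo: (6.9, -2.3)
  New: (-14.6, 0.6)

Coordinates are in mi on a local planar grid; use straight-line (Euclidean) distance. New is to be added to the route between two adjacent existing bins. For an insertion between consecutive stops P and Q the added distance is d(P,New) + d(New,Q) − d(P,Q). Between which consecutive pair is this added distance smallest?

between Alpha and Bravo

Added distance for inserting New between each consecutive pair:
Alpha–Bravo: 20.6 mi
Bravo–Charlie: 25.4 mi
Charlie–Delta: 30.4 mi
Delta–Echo: 39.6 mi
Smallest added distance is 20.6 mi, inserting between Alpha and Bravo.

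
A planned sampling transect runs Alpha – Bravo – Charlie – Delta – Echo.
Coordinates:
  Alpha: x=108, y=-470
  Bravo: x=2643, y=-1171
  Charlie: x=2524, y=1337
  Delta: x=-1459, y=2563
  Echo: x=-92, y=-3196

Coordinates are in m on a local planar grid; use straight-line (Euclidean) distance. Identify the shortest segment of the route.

Bravo–Charlie

Leg distances:
Alpha→Bravo: 2630.1 m
Bravo→Charlie: 2510.8 m
Charlie→Delta: 4167.4 m
Delta→Echo: 5919.0 m
The shortest leg is Bravo–Charlie at 2510.8 m.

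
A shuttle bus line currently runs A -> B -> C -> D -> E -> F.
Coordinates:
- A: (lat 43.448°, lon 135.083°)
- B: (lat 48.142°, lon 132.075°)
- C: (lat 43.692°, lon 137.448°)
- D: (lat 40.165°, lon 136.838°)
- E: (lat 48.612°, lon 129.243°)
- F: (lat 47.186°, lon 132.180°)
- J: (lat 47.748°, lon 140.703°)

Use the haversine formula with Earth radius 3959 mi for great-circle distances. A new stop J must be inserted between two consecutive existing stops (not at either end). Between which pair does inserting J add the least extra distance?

Added distance for inserting J between each consecutive pair:
A–B: 447.3 mi
B–C: 319.9 mi
C–D: 633.4 mi
D–E: 395.8 mi
E–F: 762.7 mi
Smallest added distance is 319.9 mi, inserting between B and C.

between B and C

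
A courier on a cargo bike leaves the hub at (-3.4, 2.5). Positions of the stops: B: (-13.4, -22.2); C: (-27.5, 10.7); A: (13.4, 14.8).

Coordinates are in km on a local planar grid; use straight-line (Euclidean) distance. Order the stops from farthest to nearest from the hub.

Distance from the hub at (-3.4, 2.5) to each:
B (-13.4, -22.2): 26.6 km
C (-27.5, 10.7): 25.5 km
A (13.4, 14.8): 20.8 km

B, C, A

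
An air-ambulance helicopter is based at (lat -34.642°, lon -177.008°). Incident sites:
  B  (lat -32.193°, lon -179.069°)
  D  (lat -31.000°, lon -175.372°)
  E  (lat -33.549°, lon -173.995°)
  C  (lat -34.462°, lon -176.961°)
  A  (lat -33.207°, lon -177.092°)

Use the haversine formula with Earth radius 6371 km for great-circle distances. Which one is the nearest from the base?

Distance to each, sorted:
C: 20.5 km
A: 159.8 km
E: 302.9 km
B: 332.8 km
D: 432.8 km
The nearest is C at 20.5 km.

C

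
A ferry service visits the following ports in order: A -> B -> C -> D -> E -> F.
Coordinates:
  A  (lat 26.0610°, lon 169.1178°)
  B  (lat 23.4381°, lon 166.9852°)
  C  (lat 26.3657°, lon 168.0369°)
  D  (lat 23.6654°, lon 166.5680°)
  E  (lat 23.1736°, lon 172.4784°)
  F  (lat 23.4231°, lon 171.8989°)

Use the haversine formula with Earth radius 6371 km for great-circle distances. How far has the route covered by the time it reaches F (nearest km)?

Leg distances:
A→B: 362.5 km  (cumulative 362.5 km)
B→C: 342.4 km  (cumulative 704.9 km)
C→D: 334.7 km  (cumulative 1039.6 km)
D→E: 605.5 km  (cumulative 1645.1 km)
E→F: 65.4 km  (cumulative 1710.5 km)
Cumulative distance at F ≈ 1711 km.

1711 km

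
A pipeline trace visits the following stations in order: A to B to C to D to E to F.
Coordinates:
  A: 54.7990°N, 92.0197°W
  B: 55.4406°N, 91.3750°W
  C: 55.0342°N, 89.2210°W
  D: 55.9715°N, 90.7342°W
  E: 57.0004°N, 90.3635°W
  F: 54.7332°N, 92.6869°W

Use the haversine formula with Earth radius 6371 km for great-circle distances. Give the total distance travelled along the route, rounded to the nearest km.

775 km

Leg distances:
A→B: 82.3 km  (cumulative 82.3 km)
B→C: 143.8 km  (cumulative 226.1 km)
C→D: 141.2 km  (cumulative 367.3 km)
D→E: 116.6 km  (cumulative 484.0 km)
E→F: 290.8 km  (cumulative 774.8 km)
Total route length ≈ 775 km.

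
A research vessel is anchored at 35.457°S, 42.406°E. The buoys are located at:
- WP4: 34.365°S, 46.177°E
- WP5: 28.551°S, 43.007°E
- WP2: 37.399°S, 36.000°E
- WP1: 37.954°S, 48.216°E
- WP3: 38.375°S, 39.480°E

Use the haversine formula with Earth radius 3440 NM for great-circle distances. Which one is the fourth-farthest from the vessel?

Distance to each, sorted:
WP5: 415.8 NM
WP2: 330.6 NM
WP1: 317.2 NM
WP3: 224.5 NM
WP4: 196.9 NM
The fourth-farthest is WP3 at 224.5 NM.

WP3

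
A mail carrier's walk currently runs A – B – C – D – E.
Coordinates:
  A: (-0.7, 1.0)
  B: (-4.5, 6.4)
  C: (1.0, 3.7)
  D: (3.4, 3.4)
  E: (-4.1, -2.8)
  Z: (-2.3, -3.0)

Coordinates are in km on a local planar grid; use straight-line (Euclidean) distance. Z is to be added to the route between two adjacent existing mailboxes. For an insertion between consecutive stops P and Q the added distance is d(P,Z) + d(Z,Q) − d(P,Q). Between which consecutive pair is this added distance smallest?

between D and E

Added distance for inserting Z between each consecutive pair:
A–B: 7.4 km
B–C: 11.0 km
C–D: 13.6 km
D–E: 0.7 km
Smallest added distance is 0.7 km, inserting between D and E.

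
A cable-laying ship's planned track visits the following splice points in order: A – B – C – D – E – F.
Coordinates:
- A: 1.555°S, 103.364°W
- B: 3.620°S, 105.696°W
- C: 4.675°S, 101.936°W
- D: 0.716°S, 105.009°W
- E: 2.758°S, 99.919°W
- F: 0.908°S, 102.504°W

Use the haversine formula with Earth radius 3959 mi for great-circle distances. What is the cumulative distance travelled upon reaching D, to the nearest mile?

830 mi

Leg distances:
A→B: 215.1 mi  (cumulative 215.1 mi)
B→C: 269.2 mi  (cumulative 484.3 mi)
C→D: 346.1 mi  (cumulative 830.4 mi)
Cumulative distance at D ≈ 830 mi.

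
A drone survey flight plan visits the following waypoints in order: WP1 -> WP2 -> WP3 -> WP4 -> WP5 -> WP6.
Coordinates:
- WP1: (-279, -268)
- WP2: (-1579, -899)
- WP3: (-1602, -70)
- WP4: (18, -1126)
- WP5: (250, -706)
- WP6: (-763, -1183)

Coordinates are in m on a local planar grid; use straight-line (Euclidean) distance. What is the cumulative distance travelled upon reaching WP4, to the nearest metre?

Leg distances:
WP1→WP2: 1445.0 m  (cumulative 1445.0 m)
WP2→WP3: 829.3 m  (cumulative 2274.4 m)
WP3→WP4: 1933.8 m  (cumulative 4208.2 m)
Cumulative distance at WP4 ≈ 4208 m.

4208 m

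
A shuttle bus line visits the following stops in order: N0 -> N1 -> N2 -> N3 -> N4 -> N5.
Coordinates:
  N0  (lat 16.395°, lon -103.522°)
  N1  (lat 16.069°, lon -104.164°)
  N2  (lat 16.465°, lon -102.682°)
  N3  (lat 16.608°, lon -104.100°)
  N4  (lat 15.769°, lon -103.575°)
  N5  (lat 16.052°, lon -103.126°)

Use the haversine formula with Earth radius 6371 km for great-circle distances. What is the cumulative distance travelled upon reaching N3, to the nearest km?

Leg distances:
N0→N1: 77.5 km  (cumulative 77.5 km)
N1→N2: 164.2 km  (cumulative 241.7 km)
N2→N3: 152.0 km  (cumulative 393.7 km)
Cumulative distance at N3 ≈ 394 km.

394 km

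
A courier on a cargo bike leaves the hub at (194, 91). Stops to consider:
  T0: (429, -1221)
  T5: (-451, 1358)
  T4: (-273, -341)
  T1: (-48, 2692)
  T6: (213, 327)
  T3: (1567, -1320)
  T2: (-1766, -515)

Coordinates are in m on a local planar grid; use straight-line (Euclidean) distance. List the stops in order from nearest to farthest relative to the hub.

Computing each straight-line distance from (194, 91):
T6 (213, 327): 236.8 m
T4 (-273, -341): 636.2 m
T0 (429, -1221): 1332.9 m
T5 (-451, 1358): 1421.7 m
T3 (1567, -1320): 1968.8 m
T2 (-1766, -515): 2051.5 m
T1 (-48, 2692): 2612.2 m

T6, T4, T0, T5, T3, T2, T1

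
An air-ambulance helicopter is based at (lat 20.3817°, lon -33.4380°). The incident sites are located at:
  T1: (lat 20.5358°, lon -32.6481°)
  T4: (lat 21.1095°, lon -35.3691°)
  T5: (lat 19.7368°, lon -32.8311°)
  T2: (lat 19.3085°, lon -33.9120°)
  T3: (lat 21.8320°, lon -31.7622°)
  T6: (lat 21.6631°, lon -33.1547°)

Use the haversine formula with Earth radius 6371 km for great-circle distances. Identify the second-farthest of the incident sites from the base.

Distance to each, sorted:
T3: 237.1 km
T4: 216.5 km
T6: 145.5 km
T2: 129.2 km
T5: 95.7 km
T1: 84.1 km
The second-farthest is T4 at 216.5 km.

T4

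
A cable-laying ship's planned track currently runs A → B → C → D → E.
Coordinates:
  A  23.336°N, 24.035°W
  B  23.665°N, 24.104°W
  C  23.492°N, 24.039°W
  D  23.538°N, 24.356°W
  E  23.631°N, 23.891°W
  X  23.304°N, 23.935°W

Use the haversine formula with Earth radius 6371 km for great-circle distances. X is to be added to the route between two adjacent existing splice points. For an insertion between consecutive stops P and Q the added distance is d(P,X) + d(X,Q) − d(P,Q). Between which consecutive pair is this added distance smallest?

between A and B

Added distance for inserting X between each consecutive pair:
A–B: 17.2 km
B–C: 46.8 km
C–D: 40.9 km
D–E: 38.4 km
Smallest added distance is 17.2 km, inserting between A and B.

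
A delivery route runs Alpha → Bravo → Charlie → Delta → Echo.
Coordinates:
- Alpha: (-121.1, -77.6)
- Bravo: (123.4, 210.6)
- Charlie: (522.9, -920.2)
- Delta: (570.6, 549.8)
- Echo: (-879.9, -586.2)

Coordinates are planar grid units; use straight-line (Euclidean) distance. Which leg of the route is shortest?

Leg distances:
Alpha→Bravo: 377.9
Bravo→Charlie: 1199.3
Charlie→Delta: 1470.8
Delta→Echo: 1842.4
The shortest leg is Alpha–Bravo at 377.9.

Alpha–Bravo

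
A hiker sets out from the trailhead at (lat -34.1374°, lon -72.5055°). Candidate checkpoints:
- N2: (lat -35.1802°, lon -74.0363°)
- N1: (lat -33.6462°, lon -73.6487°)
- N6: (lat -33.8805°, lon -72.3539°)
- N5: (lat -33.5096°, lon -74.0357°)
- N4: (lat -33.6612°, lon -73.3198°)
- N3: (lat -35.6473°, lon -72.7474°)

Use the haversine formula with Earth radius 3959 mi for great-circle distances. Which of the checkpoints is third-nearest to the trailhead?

N1

Distance to each, sorted:
N6: 19.8 mi
N4: 57.1 mi
N1: 73.8 mi
N5: 98.0 mi
N3: 105.2 mi
N2: 113.0 mi
The third-nearest is N1 at 73.8 mi.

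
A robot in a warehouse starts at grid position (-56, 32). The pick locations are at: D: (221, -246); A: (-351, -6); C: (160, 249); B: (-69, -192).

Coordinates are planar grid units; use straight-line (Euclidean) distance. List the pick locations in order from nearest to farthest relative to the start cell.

Distance from the start cell at (-56, 32) to each:
B (-69, -192): 224.4
A (-351, -6): 297.4
C (160, 249): 306.2
D (221, -246): 392.4

B, A, C, D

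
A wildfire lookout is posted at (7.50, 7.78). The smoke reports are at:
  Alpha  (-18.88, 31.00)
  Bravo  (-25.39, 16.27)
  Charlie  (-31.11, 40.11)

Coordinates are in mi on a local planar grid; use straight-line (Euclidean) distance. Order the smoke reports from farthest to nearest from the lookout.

Distances from the lookout:
Charlie (-31.11, 40.11): 50.4 mi
Alpha (-18.88, 31.00): 35.1 mi
Bravo (-25.39, 16.27): 34.0 mi

Charlie, Alpha, Bravo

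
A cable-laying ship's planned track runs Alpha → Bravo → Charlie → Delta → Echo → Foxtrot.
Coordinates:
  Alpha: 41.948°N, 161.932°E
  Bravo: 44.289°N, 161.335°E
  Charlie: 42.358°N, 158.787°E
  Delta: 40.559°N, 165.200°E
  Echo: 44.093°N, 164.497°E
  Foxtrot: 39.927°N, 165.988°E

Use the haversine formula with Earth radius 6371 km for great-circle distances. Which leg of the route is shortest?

Leg distances:
Alpha→Bravo: 264.8 km
Bravo→Charlie: 297.6 km
Charlie→Delta: 570.4 km
Delta→Echo: 397.2 km
Echo→Foxtrot: 479.3 km
The shortest leg is Alpha–Bravo at 264.8 km.

Alpha–Bravo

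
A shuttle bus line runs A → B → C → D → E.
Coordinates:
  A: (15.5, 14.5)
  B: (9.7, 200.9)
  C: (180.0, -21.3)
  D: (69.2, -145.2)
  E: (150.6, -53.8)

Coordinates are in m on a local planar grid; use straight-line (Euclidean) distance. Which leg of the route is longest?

Leg distances:
A→B: 186.5 m
B→C: 280.0 m
C→D: 166.2 m
D→E: 122.4 m
The longest leg is B–C at 280.0 m.

B–C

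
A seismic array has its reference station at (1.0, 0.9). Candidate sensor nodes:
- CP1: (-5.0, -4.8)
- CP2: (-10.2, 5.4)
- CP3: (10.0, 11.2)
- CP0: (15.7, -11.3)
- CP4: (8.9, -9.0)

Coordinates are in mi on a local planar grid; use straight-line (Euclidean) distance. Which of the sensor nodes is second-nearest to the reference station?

CP2

Distances from the reference station ((1.0, 0.9)):
CP1: 8.3 mi
CP2: 12.1 mi
CP4: 12.7 mi
CP3: 13.7 mi
CP0: 19.1 mi
The second-nearest is CP2 at 12.1 mi.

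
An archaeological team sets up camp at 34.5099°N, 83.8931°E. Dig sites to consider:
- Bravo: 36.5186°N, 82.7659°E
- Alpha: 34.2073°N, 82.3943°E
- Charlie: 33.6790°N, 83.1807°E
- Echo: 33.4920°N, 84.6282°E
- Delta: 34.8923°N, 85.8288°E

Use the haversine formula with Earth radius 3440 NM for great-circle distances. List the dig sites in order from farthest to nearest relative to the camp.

Bravo, Delta, Alpha, Echo, Charlie

Distance from the camp at 34.5099°N, 83.8931°E to each:
Bravo 36.5186°N, 82.7659°E: 132.6 NM
Delta 34.8923°N, 85.8288°E: 98.3 NM
Alpha 34.2073°N, 82.3943°E: 76.5 NM
Echo 33.4920°N, 84.6282°E: 71.2 NM
Charlie 33.6790°N, 83.1807°E: 61.2 NM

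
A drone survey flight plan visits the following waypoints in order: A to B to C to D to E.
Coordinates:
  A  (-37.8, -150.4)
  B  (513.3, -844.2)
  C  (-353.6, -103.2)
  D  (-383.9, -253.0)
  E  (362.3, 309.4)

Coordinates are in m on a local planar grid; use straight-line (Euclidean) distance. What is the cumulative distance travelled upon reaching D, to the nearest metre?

2179 m

Leg distances:
A→B: 886.0 m  (cumulative 886.0 m)
B→C: 1140.4 m  (cumulative 2026.5 m)
C→D: 152.8 m  (cumulative 2179.3 m)
Cumulative distance at D ≈ 2179 m.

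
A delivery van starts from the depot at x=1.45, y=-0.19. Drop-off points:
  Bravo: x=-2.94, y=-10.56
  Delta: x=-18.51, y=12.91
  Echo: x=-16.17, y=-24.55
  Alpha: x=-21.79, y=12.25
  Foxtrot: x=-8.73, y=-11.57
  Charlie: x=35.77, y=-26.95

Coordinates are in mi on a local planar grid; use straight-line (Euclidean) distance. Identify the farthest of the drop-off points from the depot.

Distance to each, sorted:
Charlie: 43.5 mi
Echo: 30.1 mi
Alpha: 26.4 mi
Delta: 23.9 mi
Foxtrot: 15.3 mi
Bravo: 11.3 mi
The farthest is Charlie at 43.5 mi.

Charlie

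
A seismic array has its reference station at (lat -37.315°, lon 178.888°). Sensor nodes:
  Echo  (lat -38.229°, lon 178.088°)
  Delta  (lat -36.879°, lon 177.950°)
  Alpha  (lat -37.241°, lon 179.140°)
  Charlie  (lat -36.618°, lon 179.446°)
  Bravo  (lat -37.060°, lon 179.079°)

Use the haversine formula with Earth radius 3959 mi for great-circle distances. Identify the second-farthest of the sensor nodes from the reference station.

Distance to each, sorted:
Echo: 76.8 mi
Delta: 59.8 mi
Charlie: 57.2 mi
Bravo: 20.5 mi
Alpha: 14.8 mi
The second-farthest is Delta at 59.8 mi.

Delta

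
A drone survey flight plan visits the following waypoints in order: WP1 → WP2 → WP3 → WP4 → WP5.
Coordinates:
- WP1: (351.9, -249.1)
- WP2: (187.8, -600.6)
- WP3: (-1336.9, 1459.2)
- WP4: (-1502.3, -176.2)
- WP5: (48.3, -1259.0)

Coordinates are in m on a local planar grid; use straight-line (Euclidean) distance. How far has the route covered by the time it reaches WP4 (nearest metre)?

Leg distances:
WP1→WP2: 387.9 m  (cumulative 387.9 m)
WP2→WP3: 2562.7 m  (cumulative 2950.6 m)
WP3→WP4: 1643.7 m  (cumulative 4594.4 m)
Cumulative distance at WP4 ≈ 4594 m.

4594 m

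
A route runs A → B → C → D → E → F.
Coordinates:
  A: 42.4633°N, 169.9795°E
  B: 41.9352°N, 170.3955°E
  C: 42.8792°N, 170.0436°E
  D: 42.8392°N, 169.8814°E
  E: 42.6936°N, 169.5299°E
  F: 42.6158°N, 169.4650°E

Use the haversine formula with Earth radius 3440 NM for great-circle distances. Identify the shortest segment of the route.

E–F

Leg distances:
A→B: 36.7 NM
B→C: 58.8 NM
C→D: 7.5 NM
D→E: 17.8 NM
E→F: 5.5 NM
The shortest leg is E–F at 5.5 NM.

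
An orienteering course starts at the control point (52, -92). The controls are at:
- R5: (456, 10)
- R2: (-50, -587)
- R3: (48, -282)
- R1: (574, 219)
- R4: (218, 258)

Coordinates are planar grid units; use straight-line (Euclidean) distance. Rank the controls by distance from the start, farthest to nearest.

R1, R2, R5, R4, R3

Distances from the start:
R1 (574, 219): 607.6
R2 (-50, -587): 505.4
R5 (456, 10): 416.7
R4 (218, 258): 387.4
R3 (48, -282): 190.0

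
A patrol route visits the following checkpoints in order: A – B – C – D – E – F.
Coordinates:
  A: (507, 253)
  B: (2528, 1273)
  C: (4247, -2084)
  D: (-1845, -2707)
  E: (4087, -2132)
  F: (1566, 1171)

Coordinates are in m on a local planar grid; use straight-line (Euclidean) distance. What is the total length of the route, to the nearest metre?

22274 m

Leg distances:
A→B: 2263.8 m  (cumulative 2263.8 m)
B→C: 3771.5 m  (cumulative 6035.3 m)
C→D: 6123.8 m  (cumulative 12159.1 m)
D→E: 5959.8 m  (cumulative 18118.9 m)
E→F: 4155.1 m  (cumulative 22274.1 m)
Total route length ≈ 22274 m.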